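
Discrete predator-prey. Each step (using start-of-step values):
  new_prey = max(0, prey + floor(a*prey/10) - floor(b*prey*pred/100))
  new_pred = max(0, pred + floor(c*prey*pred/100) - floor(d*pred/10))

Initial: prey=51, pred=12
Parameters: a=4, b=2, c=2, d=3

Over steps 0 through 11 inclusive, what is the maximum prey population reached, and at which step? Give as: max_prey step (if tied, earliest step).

Step 1: prey: 51+20-12=59; pred: 12+12-3=21
Step 2: prey: 59+23-24=58; pred: 21+24-6=39
Step 3: prey: 58+23-45=36; pred: 39+45-11=73
Step 4: prey: 36+14-52=0; pred: 73+52-21=104
Step 5: prey: 0+0-0=0; pred: 104+0-31=73
Step 6: prey: 0+0-0=0; pred: 73+0-21=52
Step 7: prey: 0+0-0=0; pred: 52+0-15=37
Step 8: prey: 0+0-0=0; pred: 37+0-11=26
Step 9: prey: 0+0-0=0; pred: 26+0-7=19
Step 10: prey: 0+0-0=0; pred: 19+0-5=14
Step 11: prey: 0+0-0=0; pred: 14+0-4=10
Max prey = 59 at step 1

Answer: 59 1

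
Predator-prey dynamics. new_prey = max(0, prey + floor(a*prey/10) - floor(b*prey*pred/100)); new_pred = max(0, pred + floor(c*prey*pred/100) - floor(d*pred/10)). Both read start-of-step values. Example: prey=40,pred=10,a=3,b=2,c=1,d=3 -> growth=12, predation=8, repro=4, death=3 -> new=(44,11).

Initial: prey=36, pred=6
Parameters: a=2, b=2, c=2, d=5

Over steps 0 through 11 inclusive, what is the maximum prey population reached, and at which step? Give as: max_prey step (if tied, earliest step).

Step 1: prey: 36+7-4=39; pred: 6+4-3=7
Step 2: prey: 39+7-5=41; pred: 7+5-3=9
Step 3: prey: 41+8-7=42; pred: 9+7-4=12
Step 4: prey: 42+8-10=40; pred: 12+10-6=16
Step 5: prey: 40+8-12=36; pred: 16+12-8=20
Step 6: prey: 36+7-14=29; pred: 20+14-10=24
Step 7: prey: 29+5-13=21; pred: 24+13-12=25
Step 8: prey: 21+4-10=15; pred: 25+10-12=23
Step 9: prey: 15+3-6=12; pred: 23+6-11=18
Step 10: prey: 12+2-4=10; pred: 18+4-9=13
Step 11: prey: 10+2-2=10; pred: 13+2-6=9
Max prey = 42 at step 3

Answer: 42 3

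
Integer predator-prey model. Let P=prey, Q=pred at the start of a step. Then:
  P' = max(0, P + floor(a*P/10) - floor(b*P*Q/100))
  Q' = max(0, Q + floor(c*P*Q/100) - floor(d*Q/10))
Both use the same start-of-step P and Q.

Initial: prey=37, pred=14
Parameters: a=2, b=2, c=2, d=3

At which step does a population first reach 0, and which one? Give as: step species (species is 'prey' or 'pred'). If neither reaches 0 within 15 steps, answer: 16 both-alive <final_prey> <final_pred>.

Step 1: prey: 37+7-10=34; pred: 14+10-4=20
Step 2: prey: 34+6-13=27; pred: 20+13-6=27
Step 3: prey: 27+5-14=18; pred: 27+14-8=33
Step 4: prey: 18+3-11=10; pred: 33+11-9=35
Step 5: prey: 10+2-7=5; pred: 35+7-10=32
Step 6: prey: 5+1-3=3; pred: 32+3-9=26
Step 7: prey: 3+0-1=2; pred: 26+1-7=20
Step 8: prey: 2+0-0=2; pred: 20+0-6=14
Step 9: prey: 2+0-0=2; pred: 14+0-4=10
Step 10: prey: 2+0-0=2; pred: 10+0-3=7
Step 11: prey: 2+0-0=2; pred: 7+0-2=5
Step 12: prey: 2+0-0=2; pred: 5+0-1=4
Step 13: prey: 2+0-0=2; pred: 4+0-1=3
Step 14: prey: 2+0-0=2; pred: 3+0-0=3
Steps 15-15: state stable at prey=2, pred=3 (no change)
No extinction within 15 steps

Answer: 16 both-alive 2 3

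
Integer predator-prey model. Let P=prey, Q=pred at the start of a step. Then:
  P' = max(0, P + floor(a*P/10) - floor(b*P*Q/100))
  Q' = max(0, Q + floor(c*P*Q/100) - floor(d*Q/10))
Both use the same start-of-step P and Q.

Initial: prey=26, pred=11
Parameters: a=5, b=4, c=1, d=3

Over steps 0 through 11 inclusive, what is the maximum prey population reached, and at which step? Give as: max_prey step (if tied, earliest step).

Step 1: prey: 26+13-11=28; pred: 11+2-3=10
Step 2: prey: 28+14-11=31; pred: 10+2-3=9
Step 3: prey: 31+15-11=35; pred: 9+2-2=9
Step 4: prey: 35+17-12=40; pred: 9+3-2=10
Step 5: prey: 40+20-16=44; pred: 10+4-3=11
Step 6: prey: 44+22-19=47; pred: 11+4-3=12
Step 7: prey: 47+23-22=48; pred: 12+5-3=14
Step 8: prey: 48+24-26=46; pred: 14+6-4=16
Step 9: prey: 46+23-29=40; pred: 16+7-4=19
Step 10: prey: 40+20-30=30; pred: 19+7-5=21
Step 11: prey: 30+15-25=20; pred: 21+6-6=21
Max prey = 48 at step 7

Answer: 48 7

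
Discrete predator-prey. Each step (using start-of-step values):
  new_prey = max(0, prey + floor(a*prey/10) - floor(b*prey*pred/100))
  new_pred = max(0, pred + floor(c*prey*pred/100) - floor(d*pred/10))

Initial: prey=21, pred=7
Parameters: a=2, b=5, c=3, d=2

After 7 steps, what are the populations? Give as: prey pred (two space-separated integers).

Answer: 1 9

Derivation:
Step 1: prey: 21+4-7=18; pred: 7+4-1=10
Step 2: prey: 18+3-9=12; pred: 10+5-2=13
Step 3: prey: 12+2-7=7; pred: 13+4-2=15
Step 4: prey: 7+1-5=3; pred: 15+3-3=15
Step 5: prey: 3+0-2=1; pred: 15+1-3=13
Step 6: prey: 1+0-0=1; pred: 13+0-2=11
Step 7: prey: 1+0-0=1; pred: 11+0-2=9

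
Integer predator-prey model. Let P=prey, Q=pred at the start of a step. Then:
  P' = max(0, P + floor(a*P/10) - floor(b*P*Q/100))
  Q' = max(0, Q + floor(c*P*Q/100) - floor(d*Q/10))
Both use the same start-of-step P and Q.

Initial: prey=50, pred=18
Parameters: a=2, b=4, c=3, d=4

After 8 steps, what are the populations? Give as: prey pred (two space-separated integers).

Step 1: prey: 50+10-36=24; pred: 18+27-7=38
Step 2: prey: 24+4-36=0; pred: 38+27-15=50
Step 3: prey: 0+0-0=0; pred: 50+0-20=30
Step 4: prey: 0+0-0=0; pred: 30+0-12=18
Step 5: prey: 0+0-0=0; pred: 18+0-7=11
Step 6: prey: 0+0-0=0; pred: 11+0-4=7
Step 7: prey: 0+0-0=0; pred: 7+0-2=5
Step 8: prey: 0+0-0=0; pred: 5+0-2=3

Answer: 0 3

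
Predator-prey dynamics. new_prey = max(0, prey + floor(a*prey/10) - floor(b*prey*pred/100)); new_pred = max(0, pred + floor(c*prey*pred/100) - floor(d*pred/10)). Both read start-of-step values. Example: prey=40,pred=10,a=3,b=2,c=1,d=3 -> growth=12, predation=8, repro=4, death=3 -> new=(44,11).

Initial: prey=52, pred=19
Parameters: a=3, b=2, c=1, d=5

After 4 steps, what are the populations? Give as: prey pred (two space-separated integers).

Answer: 39 16

Derivation:
Step 1: prey: 52+15-19=48; pred: 19+9-9=19
Step 2: prey: 48+14-18=44; pred: 19+9-9=19
Step 3: prey: 44+13-16=41; pred: 19+8-9=18
Step 4: prey: 41+12-14=39; pred: 18+7-9=16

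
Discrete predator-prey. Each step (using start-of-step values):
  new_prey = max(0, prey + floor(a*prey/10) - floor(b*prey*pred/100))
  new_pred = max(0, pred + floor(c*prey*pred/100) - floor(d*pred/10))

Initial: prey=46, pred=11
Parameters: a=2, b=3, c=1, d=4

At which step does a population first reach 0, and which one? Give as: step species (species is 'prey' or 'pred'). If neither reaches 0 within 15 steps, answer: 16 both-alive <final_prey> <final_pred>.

Answer: 16 both-alive 46 2

Derivation:
Step 1: prey: 46+9-15=40; pred: 11+5-4=12
Step 2: prey: 40+8-14=34; pred: 12+4-4=12
Step 3: prey: 34+6-12=28; pred: 12+4-4=12
Step 4: prey: 28+5-10=23; pred: 12+3-4=11
Step 5: prey: 23+4-7=20; pred: 11+2-4=9
Step 6: prey: 20+4-5=19; pred: 9+1-3=7
Step 7: prey: 19+3-3=19; pred: 7+1-2=6
Step 8: prey: 19+3-3=19; pred: 6+1-2=5
Step 9: prey: 19+3-2=20; pred: 5+0-2=3
Step 10: prey: 20+4-1=23; pred: 3+0-1=2
Step 11: prey: 23+4-1=26; pred: 2+0-0=2
Step 12: prey: 26+5-1=30; pred: 2+0-0=2
Step 13: prey: 30+6-1=35; pred: 2+0-0=2
Step 14: prey: 35+7-2=40; pred: 2+0-0=2
Step 15: prey: 40+8-2=46; pred: 2+0-0=2
No extinction within 15 steps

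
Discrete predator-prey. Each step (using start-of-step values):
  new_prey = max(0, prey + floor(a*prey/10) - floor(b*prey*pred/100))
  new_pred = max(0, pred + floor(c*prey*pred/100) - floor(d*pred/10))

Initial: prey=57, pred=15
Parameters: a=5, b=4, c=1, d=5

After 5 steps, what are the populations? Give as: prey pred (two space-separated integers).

Answer: 34 11

Derivation:
Step 1: prey: 57+28-34=51; pred: 15+8-7=16
Step 2: prey: 51+25-32=44; pred: 16+8-8=16
Step 3: prey: 44+22-28=38; pred: 16+7-8=15
Step 4: prey: 38+19-22=35; pred: 15+5-7=13
Step 5: prey: 35+17-18=34; pred: 13+4-6=11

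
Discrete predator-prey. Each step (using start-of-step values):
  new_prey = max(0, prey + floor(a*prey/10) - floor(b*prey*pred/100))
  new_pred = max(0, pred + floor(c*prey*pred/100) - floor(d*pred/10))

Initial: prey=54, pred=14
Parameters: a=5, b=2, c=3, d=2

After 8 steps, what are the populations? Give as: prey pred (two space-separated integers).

Step 1: prey: 54+27-15=66; pred: 14+22-2=34
Step 2: prey: 66+33-44=55; pred: 34+67-6=95
Step 3: prey: 55+27-104=0; pred: 95+156-19=232
Step 4: prey: 0+0-0=0; pred: 232+0-46=186
Step 5: prey: 0+0-0=0; pred: 186+0-37=149
Step 6: prey: 0+0-0=0; pred: 149+0-29=120
Step 7: prey: 0+0-0=0; pred: 120+0-24=96
Step 8: prey: 0+0-0=0; pred: 96+0-19=77

Answer: 0 77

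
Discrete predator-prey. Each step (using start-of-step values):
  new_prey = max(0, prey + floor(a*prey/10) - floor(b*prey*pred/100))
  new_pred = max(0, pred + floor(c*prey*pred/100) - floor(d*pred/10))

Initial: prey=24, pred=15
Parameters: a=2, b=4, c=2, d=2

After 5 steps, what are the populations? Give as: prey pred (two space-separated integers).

Answer: 1 13

Derivation:
Step 1: prey: 24+4-14=14; pred: 15+7-3=19
Step 2: prey: 14+2-10=6; pred: 19+5-3=21
Step 3: prey: 6+1-5=2; pred: 21+2-4=19
Step 4: prey: 2+0-1=1; pred: 19+0-3=16
Step 5: prey: 1+0-0=1; pred: 16+0-3=13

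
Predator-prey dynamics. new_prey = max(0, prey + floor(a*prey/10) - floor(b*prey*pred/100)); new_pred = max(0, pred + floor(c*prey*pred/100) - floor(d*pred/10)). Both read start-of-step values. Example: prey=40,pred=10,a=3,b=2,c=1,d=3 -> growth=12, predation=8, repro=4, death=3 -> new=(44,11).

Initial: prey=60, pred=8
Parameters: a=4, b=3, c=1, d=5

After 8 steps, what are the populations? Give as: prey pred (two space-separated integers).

Answer: 7 25

Derivation:
Step 1: prey: 60+24-14=70; pred: 8+4-4=8
Step 2: prey: 70+28-16=82; pred: 8+5-4=9
Step 3: prey: 82+32-22=92; pred: 9+7-4=12
Step 4: prey: 92+36-33=95; pred: 12+11-6=17
Step 5: prey: 95+38-48=85; pred: 17+16-8=25
Step 6: prey: 85+34-63=56; pred: 25+21-12=34
Step 7: prey: 56+22-57=21; pred: 34+19-17=36
Step 8: prey: 21+8-22=7; pred: 36+7-18=25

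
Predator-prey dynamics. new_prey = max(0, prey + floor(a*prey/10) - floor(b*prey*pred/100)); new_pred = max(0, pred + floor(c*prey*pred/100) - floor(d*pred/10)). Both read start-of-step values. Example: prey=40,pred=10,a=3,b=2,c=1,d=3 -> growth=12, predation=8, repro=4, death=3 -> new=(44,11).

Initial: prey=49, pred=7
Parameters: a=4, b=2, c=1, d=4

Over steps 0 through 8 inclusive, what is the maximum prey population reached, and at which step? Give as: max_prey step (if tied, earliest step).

Answer: 111 5

Derivation:
Step 1: prey: 49+19-6=62; pred: 7+3-2=8
Step 2: prey: 62+24-9=77; pred: 8+4-3=9
Step 3: prey: 77+30-13=94; pred: 9+6-3=12
Step 4: prey: 94+37-22=109; pred: 12+11-4=19
Step 5: prey: 109+43-41=111; pred: 19+20-7=32
Step 6: prey: 111+44-71=84; pred: 32+35-12=55
Step 7: prey: 84+33-92=25; pred: 55+46-22=79
Step 8: prey: 25+10-39=0; pred: 79+19-31=67
Max prey = 111 at step 5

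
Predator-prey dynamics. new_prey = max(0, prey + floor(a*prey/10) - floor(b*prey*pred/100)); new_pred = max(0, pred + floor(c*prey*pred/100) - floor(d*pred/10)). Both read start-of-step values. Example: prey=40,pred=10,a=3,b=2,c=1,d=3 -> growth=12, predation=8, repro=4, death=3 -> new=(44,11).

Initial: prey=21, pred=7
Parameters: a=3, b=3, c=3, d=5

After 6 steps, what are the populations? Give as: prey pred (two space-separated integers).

Step 1: prey: 21+6-4=23; pred: 7+4-3=8
Step 2: prey: 23+6-5=24; pred: 8+5-4=9
Step 3: prey: 24+7-6=25; pred: 9+6-4=11
Step 4: prey: 25+7-8=24; pred: 11+8-5=14
Step 5: prey: 24+7-10=21; pred: 14+10-7=17
Step 6: prey: 21+6-10=17; pred: 17+10-8=19

Answer: 17 19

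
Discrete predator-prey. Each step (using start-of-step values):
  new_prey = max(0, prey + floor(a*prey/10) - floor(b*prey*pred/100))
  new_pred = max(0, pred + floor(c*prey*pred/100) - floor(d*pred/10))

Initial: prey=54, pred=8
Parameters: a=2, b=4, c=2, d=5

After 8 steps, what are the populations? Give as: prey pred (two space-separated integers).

Answer: 3 2

Derivation:
Step 1: prey: 54+10-17=47; pred: 8+8-4=12
Step 2: prey: 47+9-22=34; pred: 12+11-6=17
Step 3: prey: 34+6-23=17; pred: 17+11-8=20
Step 4: prey: 17+3-13=7; pred: 20+6-10=16
Step 5: prey: 7+1-4=4; pred: 16+2-8=10
Step 6: prey: 4+0-1=3; pred: 10+0-5=5
Step 7: prey: 3+0-0=3; pred: 5+0-2=3
Step 8: prey: 3+0-0=3; pred: 3+0-1=2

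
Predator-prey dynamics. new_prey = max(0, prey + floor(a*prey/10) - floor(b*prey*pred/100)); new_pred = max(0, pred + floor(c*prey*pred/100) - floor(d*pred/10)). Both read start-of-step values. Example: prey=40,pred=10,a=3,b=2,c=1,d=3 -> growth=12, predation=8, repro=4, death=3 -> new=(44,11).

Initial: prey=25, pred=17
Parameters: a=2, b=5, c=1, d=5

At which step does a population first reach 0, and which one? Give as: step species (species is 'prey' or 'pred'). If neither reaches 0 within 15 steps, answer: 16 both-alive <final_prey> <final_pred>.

Answer: 16 both-alive 4 1

Derivation:
Step 1: prey: 25+5-21=9; pred: 17+4-8=13
Step 2: prey: 9+1-5=5; pred: 13+1-6=8
Step 3: prey: 5+1-2=4; pred: 8+0-4=4
Step 4: prey: 4+0-0=4; pred: 4+0-2=2
Step 5: prey: 4+0-0=4; pred: 2+0-1=1
Step 6: prey: 4+0-0=4; pred: 1+0-0=1
Steps 7-15: state stable at prey=4, pred=1 (no change)
No extinction within 15 steps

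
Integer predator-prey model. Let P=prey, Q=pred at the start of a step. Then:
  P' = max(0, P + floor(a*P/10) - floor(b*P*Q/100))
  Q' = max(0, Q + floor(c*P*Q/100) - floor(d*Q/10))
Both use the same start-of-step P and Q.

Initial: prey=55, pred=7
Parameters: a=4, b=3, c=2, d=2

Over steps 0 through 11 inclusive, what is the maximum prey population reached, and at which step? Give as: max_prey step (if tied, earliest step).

Answer: 67 2

Derivation:
Step 1: prey: 55+22-11=66; pred: 7+7-1=13
Step 2: prey: 66+26-25=67; pred: 13+17-2=28
Step 3: prey: 67+26-56=37; pred: 28+37-5=60
Step 4: prey: 37+14-66=0; pred: 60+44-12=92
Step 5: prey: 0+0-0=0; pred: 92+0-18=74
Step 6: prey: 0+0-0=0; pred: 74+0-14=60
Step 7: prey: 0+0-0=0; pred: 60+0-12=48
Step 8: prey: 0+0-0=0; pred: 48+0-9=39
Step 9: prey: 0+0-0=0; pred: 39+0-7=32
Step 10: prey: 0+0-0=0; pred: 32+0-6=26
Step 11: prey: 0+0-0=0; pred: 26+0-5=21
Max prey = 67 at step 2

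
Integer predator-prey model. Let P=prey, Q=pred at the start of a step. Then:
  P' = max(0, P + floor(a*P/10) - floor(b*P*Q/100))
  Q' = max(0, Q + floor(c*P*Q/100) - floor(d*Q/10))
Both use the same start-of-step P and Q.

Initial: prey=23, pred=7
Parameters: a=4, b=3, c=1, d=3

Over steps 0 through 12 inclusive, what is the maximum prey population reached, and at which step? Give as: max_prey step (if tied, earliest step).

Answer: 76 8

Derivation:
Step 1: prey: 23+9-4=28; pred: 7+1-2=6
Step 2: prey: 28+11-5=34; pred: 6+1-1=6
Step 3: prey: 34+13-6=41; pred: 6+2-1=7
Step 4: prey: 41+16-8=49; pred: 7+2-2=7
Step 5: prey: 49+19-10=58; pred: 7+3-2=8
Step 6: prey: 58+23-13=68; pred: 8+4-2=10
Step 7: prey: 68+27-20=75; pred: 10+6-3=13
Step 8: prey: 75+30-29=76; pred: 13+9-3=19
Step 9: prey: 76+30-43=63; pred: 19+14-5=28
Step 10: prey: 63+25-52=36; pred: 28+17-8=37
Step 11: prey: 36+14-39=11; pred: 37+13-11=39
Step 12: prey: 11+4-12=3; pred: 39+4-11=32
Max prey = 76 at step 8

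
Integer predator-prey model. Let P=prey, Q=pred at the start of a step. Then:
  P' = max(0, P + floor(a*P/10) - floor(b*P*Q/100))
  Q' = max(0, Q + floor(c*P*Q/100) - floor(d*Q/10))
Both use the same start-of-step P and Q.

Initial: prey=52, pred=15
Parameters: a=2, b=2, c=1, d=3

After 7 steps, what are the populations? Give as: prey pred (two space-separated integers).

Answer: 11 16

Derivation:
Step 1: prey: 52+10-15=47; pred: 15+7-4=18
Step 2: prey: 47+9-16=40; pred: 18+8-5=21
Step 3: prey: 40+8-16=32; pred: 21+8-6=23
Step 4: prey: 32+6-14=24; pred: 23+7-6=24
Step 5: prey: 24+4-11=17; pred: 24+5-7=22
Step 6: prey: 17+3-7=13; pred: 22+3-6=19
Step 7: prey: 13+2-4=11; pred: 19+2-5=16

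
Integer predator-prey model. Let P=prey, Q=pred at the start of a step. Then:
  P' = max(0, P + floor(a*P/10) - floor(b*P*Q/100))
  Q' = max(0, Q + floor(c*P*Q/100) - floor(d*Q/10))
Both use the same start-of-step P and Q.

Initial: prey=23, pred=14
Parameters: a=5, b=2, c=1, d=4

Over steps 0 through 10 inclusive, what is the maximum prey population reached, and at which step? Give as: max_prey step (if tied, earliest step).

Step 1: prey: 23+11-6=28; pred: 14+3-5=12
Step 2: prey: 28+14-6=36; pred: 12+3-4=11
Step 3: prey: 36+18-7=47; pred: 11+3-4=10
Step 4: prey: 47+23-9=61; pred: 10+4-4=10
Step 5: prey: 61+30-12=79; pred: 10+6-4=12
Step 6: prey: 79+39-18=100; pred: 12+9-4=17
Step 7: prey: 100+50-34=116; pred: 17+17-6=28
Step 8: prey: 116+58-64=110; pred: 28+32-11=49
Step 9: prey: 110+55-107=58; pred: 49+53-19=83
Step 10: prey: 58+29-96=0; pred: 83+48-33=98
Max prey = 116 at step 7

Answer: 116 7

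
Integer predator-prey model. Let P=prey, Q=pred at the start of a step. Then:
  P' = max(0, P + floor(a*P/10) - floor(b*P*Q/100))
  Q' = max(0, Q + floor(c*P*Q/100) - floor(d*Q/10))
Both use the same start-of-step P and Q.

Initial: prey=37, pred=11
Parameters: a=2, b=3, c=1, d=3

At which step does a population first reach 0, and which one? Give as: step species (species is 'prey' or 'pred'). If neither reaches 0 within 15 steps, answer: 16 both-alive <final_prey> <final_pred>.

Answer: 16 both-alive 28 3

Derivation:
Step 1: prey: 37+7-12=32; pred: 11+4-3=12
Step 2: prey: 32+6-11=27; pred: 12+3-3=12
Step 3: prey: 27+5-9=23; pred: 12+3-3=12
Step 4: prey: 23+4-8=19; pred: 12+2-3=11
Step 5: prey: 19+3-6=16; pred: 11+2-3=10
Step 6: prey: 16+3-4=15; pred: 10+1-3=8
Step 7: prey: 15+3-3=15; pred: 8+1-2=7
Step 8: prey: 15+3-3=15; pred: 7+1-2=6
Step 9: prey: 15+3-2=16; pred: 6+0-1=5
Step 10: prey: 16+3-2=17; pred: 5+0-1=4
Step 11: prey: 17+3-2=18; pred: 4+0-1=3
Step 12: prey: 18+3-1=20; pred: 3+0-0=3
Step 13: prey: 20+4-1=23; pred: 3+0-0=3
Step 14: prey: 23+4-2=25; pred: 3+0-0=3
Step 15: prey: 25+5-2=28; pred: 3+0-0=3
No extinction within 15 steps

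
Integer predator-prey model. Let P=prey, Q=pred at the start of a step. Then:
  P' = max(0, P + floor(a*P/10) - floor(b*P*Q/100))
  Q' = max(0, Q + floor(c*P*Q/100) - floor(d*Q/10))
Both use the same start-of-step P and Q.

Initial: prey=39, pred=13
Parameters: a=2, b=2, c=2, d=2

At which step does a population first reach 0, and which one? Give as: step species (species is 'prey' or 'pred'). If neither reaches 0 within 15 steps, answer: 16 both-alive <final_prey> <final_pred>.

Step 1: prey: 39+7-10=36; pred: 13+10-2=21
Step 2: prey: 36+7-15=28; pred: 21+15-4=32
Step 3: prey: 28+5-17=16; pred: 32+17-6=43
Step 4: prey: 16+3-13=6; pred: 43+13-8=48
Step 5: prey: 6+1-5=2; pred: 48+5-9=44
Step 6: prey: 2+0-1=1; pred: 44+1-8=37
Step 7: prey: 1+0-0=1; pred: 37+0-7=30
Step 8: prey: 1+0-0=1; pred: 30+0-6=24
Step 9: prey: 1+0-0=1; pred: 24+0-4=20
Step 10: prey: 1+0-0=1; pred: 20+0-4=16
Step 11: prey: 1+0-0=1; pred: 16+0-3=13
Step 12: prey: 1+0-0=1; pred: 13+0-2=11
Step 13: prey: 1+0-0=1; pred: 11+0-2=9
Step 14: prey: 1+0-0=1; pred: 9+0-1=8
Step 15: prey: 1+0-0=1; pred: 8+0-1=7
No extinction within 15 steps

Answer: 16 both-alive 1 7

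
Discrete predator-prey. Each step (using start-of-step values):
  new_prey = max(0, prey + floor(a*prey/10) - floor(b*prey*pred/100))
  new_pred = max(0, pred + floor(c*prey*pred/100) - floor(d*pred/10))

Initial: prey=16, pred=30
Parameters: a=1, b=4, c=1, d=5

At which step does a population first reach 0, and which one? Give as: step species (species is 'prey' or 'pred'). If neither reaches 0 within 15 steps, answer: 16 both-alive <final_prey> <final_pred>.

Answer: 1 prey

Derivation:
Step 1: prey: 16+1-19=0; pred: 30+4-15=19
First extinction: prey at step 1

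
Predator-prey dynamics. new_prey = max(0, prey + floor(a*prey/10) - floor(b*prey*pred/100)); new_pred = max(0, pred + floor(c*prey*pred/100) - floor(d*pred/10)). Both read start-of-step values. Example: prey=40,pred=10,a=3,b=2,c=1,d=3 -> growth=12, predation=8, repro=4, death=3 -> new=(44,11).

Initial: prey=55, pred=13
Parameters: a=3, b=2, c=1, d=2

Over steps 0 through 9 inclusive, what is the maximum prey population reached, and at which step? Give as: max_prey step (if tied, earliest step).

Answer: 57 1

Derivation:
Step 1: prey: 55+16-14=57; pred: 13+7-2=18
Step 2: prey: 57+17-20=54; pred: 18+10-3=25
Step 3: prey: 54+16-27=43; pred: 25+13-5=33
Step 4: prey: 43+12-28=27; pred: 33+14-6=41
Step 5: prey: 27+8-22=13; pred: 41+11-8=44
Step 6: prey: 13+3-11=5; pred: 44+5-8=41
Step 7: prey: 5+1-4=2; pred: 41+2-8=35
Step 8: prey: 2+0-1=1; pred: 35+0-7=28
Step 9: prey: 1+0-0=1; pred: 28+0-5=23
Max prey = 57 at step 1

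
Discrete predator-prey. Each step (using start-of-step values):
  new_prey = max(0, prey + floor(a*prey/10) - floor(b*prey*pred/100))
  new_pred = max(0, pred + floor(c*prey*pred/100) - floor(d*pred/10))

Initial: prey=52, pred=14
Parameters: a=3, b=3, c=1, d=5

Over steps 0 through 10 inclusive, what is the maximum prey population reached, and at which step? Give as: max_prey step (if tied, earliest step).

Answer: 63 10

Derivation:
Step 1: prey: 52+15-21=46; pred: 14+7-7=14
Step 2: prey: 46+13-19=40; pred: 14+6-7=13
Step 3: prey: 40+12-15=37; pred: 13+5-6=12
Step 4: prey: 37+11-13=35; pred: 12+4-6=10
Step 5: prey: 35+10-10=35; pred: 10+3-5=8
Step 6: prey: 35+10-8=37; pred: 8+2-4=6
Step 7: prey: 37+11-6=42; pred: 6+2-3=5
Step 8: prey: 42+12-6=48; pred: 5+2-2=5
Step 9: prey: 48+14-7=55; pred: 5+2-2=5
Step 10: prey: 55+16-8=63; pred: 5+2-2=5
Max prey = 63 at step 10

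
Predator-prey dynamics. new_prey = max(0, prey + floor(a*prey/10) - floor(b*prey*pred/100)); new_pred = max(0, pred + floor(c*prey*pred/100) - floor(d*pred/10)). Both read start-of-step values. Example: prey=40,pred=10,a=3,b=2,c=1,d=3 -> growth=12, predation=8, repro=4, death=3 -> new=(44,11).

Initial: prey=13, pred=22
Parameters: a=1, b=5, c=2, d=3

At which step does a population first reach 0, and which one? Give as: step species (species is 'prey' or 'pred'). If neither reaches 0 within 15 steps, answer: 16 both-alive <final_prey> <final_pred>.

Answer: 1 prey

Derivation:
Step 1: prey: 13+1-14=0; pred: 22+5-6=21
First extinction: prey at step 1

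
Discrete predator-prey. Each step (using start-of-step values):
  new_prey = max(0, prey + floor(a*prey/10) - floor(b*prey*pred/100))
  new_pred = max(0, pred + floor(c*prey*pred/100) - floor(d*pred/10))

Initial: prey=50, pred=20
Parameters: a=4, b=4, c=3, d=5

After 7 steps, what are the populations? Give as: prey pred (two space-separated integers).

Answer: 0 2

Derivation:
Step 1: prey: 50+20-40=30; pred: 20+30-10=40
Step 2: prey: 30+12-48=0; pred: 40+36-20=56
Step 3: prey: 0+0-0=0; pred: 56+0-28=28
Step 4: prey: 0+0-0=0; pred: 28+0-14=14
Step 5: prey: 0+0-0=0; pred: 14+0-7=7
Step 6: prey: 0+0-0=0; pred: 7+0-3=4
Step 7: prey: 0+0-0=0; pred: 4+0-2=2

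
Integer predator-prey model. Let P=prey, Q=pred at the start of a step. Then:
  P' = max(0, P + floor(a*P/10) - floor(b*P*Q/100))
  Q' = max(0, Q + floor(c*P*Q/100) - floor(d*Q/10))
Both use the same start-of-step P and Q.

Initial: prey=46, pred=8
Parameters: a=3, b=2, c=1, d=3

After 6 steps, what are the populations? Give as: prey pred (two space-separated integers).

Answer: 50 31

Derivation:
Step 1: prey: 46+13-7=52; pred: 8+3-2=9
Step 2: prey: 52+15-9=58; pred: 9+4-2=11
Step 3: prey: 58+17-12=63; pred: 11+6-3=14
Step 4: prey: 63+18-17=64; pred: 14+8-4=18
Step 5: prey: 64+19-23=60; pred: 18+11-5=24
Step 6: prey: 60+18-28=50; pred: 24+14-7=31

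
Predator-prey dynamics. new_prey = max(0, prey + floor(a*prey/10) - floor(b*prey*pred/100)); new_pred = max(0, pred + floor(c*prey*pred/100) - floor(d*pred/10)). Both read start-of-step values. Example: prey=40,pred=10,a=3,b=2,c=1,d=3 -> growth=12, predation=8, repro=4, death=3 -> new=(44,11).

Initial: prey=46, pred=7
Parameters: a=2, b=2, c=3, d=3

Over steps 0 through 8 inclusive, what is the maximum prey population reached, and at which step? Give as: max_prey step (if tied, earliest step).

Answer: 49 1

Derivation:
Step 1: prey: 46+9-6=49; pred: 7+9-2=14
Step 2: prey: 49+9-13=45; pred: 14+20-4=30
Step 3: prey: 45+9-27=27; pred: 30+40-9=61
Step 4: prey: 27+5-32=0; pred: 61+49-18=92
Step 5: prey: 0+0-0=0; pred: 92+0-27=65
Step 6: prey: 0+0-0=0; pred: 65+0-19=46
Step 7: prey: 0+0-0=0; pred: 46+0-13=33
Step 8: prey: 0+0-0=0; pred: 33+0-9=24
Max prey = 49 at step 1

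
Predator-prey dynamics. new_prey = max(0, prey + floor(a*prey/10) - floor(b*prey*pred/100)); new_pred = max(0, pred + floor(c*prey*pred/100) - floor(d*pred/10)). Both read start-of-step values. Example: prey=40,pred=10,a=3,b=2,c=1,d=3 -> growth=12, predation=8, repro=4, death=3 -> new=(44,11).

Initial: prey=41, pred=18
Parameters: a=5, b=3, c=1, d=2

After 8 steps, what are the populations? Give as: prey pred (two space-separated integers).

Answer: 4 18

Derivation:
Step 1: prey: 41+20-22=39; pred: 18+7-3=22
Step 2: prey: 39+19-25=33; pred: 22+8-4=26
Step 3: prey: 33+16-25=24; pred: 26+8-5=29
Step 4: prey: 24+12-20=16; pred: 29+6-5=30
Step 5: prey: 16+8-14=10; pred: 30+4-6=28
Step 6: prey: 10+5-8=7; pred: 28+2-5=25
Step 7: prey: 7+3-5=5; pred: 25+1-5=21
Step 8: prey: 5+2-3=4; pred: 21+1-4=18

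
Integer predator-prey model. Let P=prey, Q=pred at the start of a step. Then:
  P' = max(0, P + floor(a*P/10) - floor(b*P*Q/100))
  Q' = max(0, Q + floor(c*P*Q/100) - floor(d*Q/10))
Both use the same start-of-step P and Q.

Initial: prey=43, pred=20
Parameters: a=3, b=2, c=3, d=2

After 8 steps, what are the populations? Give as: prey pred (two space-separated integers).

Step 1: prey: 43+12-17=38; pred: 20+25-4=41
Step 2: prey: 38+11-31=18; pred: 41+46-8=79
Step 3: prey: 18+5-28=0; pred: 79+42-15=106
Step 4: prey: 0+0-0=0; pred: 106+0-21=85
Step 5: prey: 0+0-0=0; pred: 85+0-17=68
Step 6: prey: 0+0-0=0; pred: 68+0-13=55
Step 7: prey: 0+0-0=0; pred: 55+0-11=44
Step 8: prey: 0+0-0=0; pred: 44+0-8=36

Answer: 0 36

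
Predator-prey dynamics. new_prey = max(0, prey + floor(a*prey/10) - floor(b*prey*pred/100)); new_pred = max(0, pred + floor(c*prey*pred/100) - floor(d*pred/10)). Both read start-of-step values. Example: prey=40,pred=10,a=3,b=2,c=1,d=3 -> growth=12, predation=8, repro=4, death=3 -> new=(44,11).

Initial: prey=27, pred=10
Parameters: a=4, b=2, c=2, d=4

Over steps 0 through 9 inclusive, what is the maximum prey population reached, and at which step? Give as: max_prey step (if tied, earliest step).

Answer: 42 4

Derivation:
Step 1: prey: 27+10-5=32; pred: 10+5-4=11
Step 2: prey: 32+12-7=37; pred: 11+7-4=14
Step 3: prey: 37+14-10=41; pred: 14+10-5=19
Step 4: prey: 41+16-15=42; pred: 19+15-7=27
Step 5: prey: 42+16-22=36; pred: 27+22-10=39
Step 6: prey: 36+14-28=22; pred: 39+28-15=52
Step 7: prey: 22+8-22=8; pred: 52+22-20=54
Step 8: prey: 8+3-8=3; pred: 54+8-21=41
Step 9: prey: 3+1-2=2; pred: 41+2-16=27
Max prey = 42 at step 4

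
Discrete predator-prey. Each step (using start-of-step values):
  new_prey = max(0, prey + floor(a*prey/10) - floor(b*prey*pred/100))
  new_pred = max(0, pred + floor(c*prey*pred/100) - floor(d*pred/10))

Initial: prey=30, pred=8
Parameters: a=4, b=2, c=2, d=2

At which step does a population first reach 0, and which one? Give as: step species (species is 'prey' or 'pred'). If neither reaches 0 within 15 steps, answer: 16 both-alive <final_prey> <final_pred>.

Answer: 6 prey

Derivation:
Step 1: prey: 30+12-4=38; pred: 8+4-1=11
Step 2: prey: 38+15-8=45; pred: 11+8-2=17
Step 3: prey: 45+18-15=48; pred: 17+15-3=29
Step 4: prey: 48+19-27=40; pred: 29+27-5=51
Step 5: prey: 40+16-40=16; pred: 51+40-10=81
Step 6: prey: 16+6-25=0; pred: 81+25-16=90
First extinction: prey at step 6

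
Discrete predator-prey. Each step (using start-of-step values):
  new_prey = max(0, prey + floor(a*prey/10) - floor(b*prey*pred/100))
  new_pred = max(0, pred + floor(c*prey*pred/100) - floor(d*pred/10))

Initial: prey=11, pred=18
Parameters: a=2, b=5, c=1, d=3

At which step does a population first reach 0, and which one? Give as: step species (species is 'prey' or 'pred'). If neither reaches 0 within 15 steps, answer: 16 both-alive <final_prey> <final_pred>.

Answer: 16 both-alive 1 3

Derivation:
Step 1: prey: 11+2-9=4; pred: 18+1-5=14
Step 2: prey: 4+0-2=2; pred: 14+0-4=10
Step 3: prey: 2+0-1=1; pred: 10+0-3=7
Step 4: prey: 1+0-0=1; pred: 7+0-2=5
Step 5: prey: 1+0-0=1; pred: 5+0-1=4
Step 6: prey: 1+0-0=1; pred: 4+0-1=3
Step 7: prey: 1+0-0=1; pred: 3+0-0=3
Steps 8-15: state stable at prey=1, pred=3 (no change)
No extinction within 15 steps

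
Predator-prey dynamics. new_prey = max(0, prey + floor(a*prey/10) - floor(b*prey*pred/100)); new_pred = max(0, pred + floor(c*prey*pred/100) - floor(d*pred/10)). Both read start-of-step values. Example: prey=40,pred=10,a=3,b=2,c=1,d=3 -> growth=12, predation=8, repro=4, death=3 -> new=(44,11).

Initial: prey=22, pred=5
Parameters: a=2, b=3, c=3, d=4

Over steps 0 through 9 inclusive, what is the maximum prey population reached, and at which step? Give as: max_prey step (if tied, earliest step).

Answer: 23 1

Derivation:
Step 1: prey: 22+4-3=23; pred: 5+3-2=6
Step 2: prey: 23+4-4=23; pred: 6+4-2=8
Step 3: prey: 23+4-5=22; pred: 8+5-3=10
Step 4: prey: 22+4-6=20; pred: 10+6-4=12
Step 5: prey: 20+4-7=17; pred: 12+7-4=15
Step 6: prey: 17+3-7=13; pred: 15+7-6=16
Step 7: prey: 13+2-6=9; pred: 16+6-6=16
Step 8: prey: 9+1-4=6; pred: 16+4-6=14
Step 9: prey: 6+1-2=5; pred: 14+2-5=11
Max prey = 23 at step 1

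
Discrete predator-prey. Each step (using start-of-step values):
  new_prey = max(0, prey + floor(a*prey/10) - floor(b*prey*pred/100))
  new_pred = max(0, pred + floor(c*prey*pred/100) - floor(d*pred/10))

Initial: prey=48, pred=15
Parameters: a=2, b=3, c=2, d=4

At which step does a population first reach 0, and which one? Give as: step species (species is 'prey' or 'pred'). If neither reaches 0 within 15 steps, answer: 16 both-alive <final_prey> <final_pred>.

Answer: 16 both-alive 1 2

Derivation:
Step 1: prey: 48+9-21=36; pred: 15+14-6=23
Step 2: prey: 36+7-24=19; pred: 23+16-9=30
Step 3: prey: 19+3-17=5; pred: 30+11-12=29
Step 4: prey: 5+1-4=2; pred: 29+2-11=20
Step 5: prey: 2+0-1=1; pred: 20+0-8=12
Step 6: prey: 1+0-0=1; pred: 12+0-4=8
Step 7: prey: 1+0-0=1; pred: 8+0-3=5
Step 8: prey: 1+0-0=1; pred: 5+0-2=3
Step 9: prey: 1+0-0=1; pred: 3+0-1=2
Step 10: prey: 1+0-0=1; pred: 2+0-0=2
Steps 11-15: state stable at prey=1, pred=2 (no change)
No extinction within 15 steps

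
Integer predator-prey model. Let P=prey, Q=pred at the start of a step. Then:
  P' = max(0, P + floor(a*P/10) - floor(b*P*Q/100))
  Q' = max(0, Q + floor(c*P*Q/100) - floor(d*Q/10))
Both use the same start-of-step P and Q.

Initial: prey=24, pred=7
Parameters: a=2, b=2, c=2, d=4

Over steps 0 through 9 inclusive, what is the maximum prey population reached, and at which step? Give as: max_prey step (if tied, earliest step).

Step 1: prey: 24+4-3=25; pred: 7+3-2=8
Step 2: prey: 25+5-4=26; pred: 8+4-3=9
Step 3: prey: 26+5-4=27; pred: 9+4-3=10
Step 4: prey: 27+5-5=27; pred: 10+5-4=11
Step 5: prey: 27+5-5=27; pred: 11+5-4=12
Step 6: prey: 27+5-6=26; pred: 12+6-4=14
Step 7: prey: 26+5-7=24; pred: 14+7-5=16
Step 8: prey: 24+4-7=21; pred: 16+7-6=17
Step 9: prey: 21+4-7=18; pred: 17+7-6=18
Max prey = 27 at step 3

Answer: 27 3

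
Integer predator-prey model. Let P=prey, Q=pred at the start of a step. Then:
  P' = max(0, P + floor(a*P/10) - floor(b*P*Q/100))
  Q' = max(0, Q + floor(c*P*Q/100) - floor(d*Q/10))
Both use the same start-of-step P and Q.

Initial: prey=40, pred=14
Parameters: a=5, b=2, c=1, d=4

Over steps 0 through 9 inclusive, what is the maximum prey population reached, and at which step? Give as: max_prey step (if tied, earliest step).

Answer: 86 5

Derivation:
Step 1: prey: 40+20-11=49; pred: 14+5-5=14
Step 2: prey: 49+24-13=60; pred: 14+6-5=15
Step 3: prey: 60+30-18=72; pred: 15+9-6=18
Step 4: prey: 72+36-25=83; pred: 18+12-7=23
Step 5: prey: 83+41-38=86; pred: 23+19-9=33
Step 6: prey: 86+43-56=73; pred: 33+28-13=48
Step 7: prey: 73+36-70=39; pred: 48+35-19=64
Step 8: prey: 39+19-49=9; pred: 64+24-25=63
Step 9: prey: 9+4-11=2; pred: 63+5-25=43
Max prey = 86 at step 5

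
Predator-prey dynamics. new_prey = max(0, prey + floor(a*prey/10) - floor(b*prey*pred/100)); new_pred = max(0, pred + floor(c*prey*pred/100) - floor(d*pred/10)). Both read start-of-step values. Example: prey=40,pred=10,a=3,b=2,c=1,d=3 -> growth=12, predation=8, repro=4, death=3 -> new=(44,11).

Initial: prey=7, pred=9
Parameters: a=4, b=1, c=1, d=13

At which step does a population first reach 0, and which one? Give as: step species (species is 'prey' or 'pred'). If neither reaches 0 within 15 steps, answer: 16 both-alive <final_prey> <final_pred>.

Answer: 1 pred

Derivation:
Step 1: prey: 7+2-0=9; pred: 9+0-11=0
First extinction: pred at step 1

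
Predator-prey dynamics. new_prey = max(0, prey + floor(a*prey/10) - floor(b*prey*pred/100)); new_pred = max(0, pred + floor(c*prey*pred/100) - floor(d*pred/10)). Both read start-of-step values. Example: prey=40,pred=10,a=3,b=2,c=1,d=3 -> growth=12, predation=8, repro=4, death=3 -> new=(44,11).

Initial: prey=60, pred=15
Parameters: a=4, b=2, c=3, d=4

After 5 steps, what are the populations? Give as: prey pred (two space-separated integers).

Answer: 0 66

Derivation:
Step 1: prey: 60+24-18=66; pred: 15+27-6=36
Step 2: prey: 66+26-47=45; pred: 36+71-14=93
Step 3: prey: 45+18-83=0; pred: 93+125-37=181
Step 4: prey: 0+0-0=0; pred: 181+0-72=109
Step 5: prey: 0+0-0=0; pred: 109+0-43=66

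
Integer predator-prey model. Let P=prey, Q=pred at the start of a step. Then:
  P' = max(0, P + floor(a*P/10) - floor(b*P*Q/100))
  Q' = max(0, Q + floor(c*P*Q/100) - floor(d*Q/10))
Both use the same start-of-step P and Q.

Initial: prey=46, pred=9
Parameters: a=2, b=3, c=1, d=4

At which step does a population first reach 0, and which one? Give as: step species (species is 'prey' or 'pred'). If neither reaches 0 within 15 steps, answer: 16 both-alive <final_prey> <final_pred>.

Step 1: prey: 46+9-12=43; pred: 9+4-3=10
Step 2: prey: 43+8-12=39; pred: 10+4-4=10
Step 3: prey: 39+7-11=35; pred: 10+3-4=9
Step 4: prey: 35+7-9=33; pred: 9+3-3=9
Step 5: prey: 33+6-8=31; pred: 9+2-3=8
Step 6: prey: 31+6-7=30; pred: 8+2-3=7
Step 7: prey: 30+6-6=30; pred: 7+2-2=7
Steps 8-15: state stable at prey=30, pred=7 (no change)
No extinction within 15 steps

Answer: 16 both-alive 30 7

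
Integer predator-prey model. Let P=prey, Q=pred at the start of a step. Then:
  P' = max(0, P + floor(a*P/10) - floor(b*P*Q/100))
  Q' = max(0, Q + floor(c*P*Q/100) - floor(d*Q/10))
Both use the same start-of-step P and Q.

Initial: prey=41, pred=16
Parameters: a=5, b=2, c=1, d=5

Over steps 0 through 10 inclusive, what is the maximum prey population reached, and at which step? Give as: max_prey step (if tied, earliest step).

Step 1: prey: 41+20-13=48; pred: 16+6-8=14
Step 2: prey: 48+24-13=59; pred: 14+6-7=13
Step 3: prey: 59+29-15=73; pred: 13+7-6=14
Step 4: prey: 73+36-20=89; pred: 14+10-7=17
Step 5: prey: 89+44-30=103; pred: 17+15-8=24
Step 6: prey: 103+51-49=105; pred: 24+24-12=36
Step 7: prey: 105+52-75=82; pred: 36+37-18=55
Step 8: prey: 82+41-90=33; pred: 55+45-27=73
Step 9: prey: 33+16-48=1; pred: 73+24-36=61
Step 10: prey: 1+0-1=0; pred: 61+0-30=31
Max prey = 105 at step 6

Answer: 105 6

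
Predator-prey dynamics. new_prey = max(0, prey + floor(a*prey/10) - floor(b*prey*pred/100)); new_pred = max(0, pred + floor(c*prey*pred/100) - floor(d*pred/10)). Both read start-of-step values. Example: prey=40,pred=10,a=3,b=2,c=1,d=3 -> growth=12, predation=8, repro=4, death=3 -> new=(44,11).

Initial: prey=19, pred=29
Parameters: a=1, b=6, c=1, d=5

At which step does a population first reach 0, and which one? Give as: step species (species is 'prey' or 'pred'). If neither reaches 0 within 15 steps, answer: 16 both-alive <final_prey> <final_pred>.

Step 1: prey: 19+1-33=0; pred: 29+5-14=20
First extinction: prey at step 1

Answer: 1 prey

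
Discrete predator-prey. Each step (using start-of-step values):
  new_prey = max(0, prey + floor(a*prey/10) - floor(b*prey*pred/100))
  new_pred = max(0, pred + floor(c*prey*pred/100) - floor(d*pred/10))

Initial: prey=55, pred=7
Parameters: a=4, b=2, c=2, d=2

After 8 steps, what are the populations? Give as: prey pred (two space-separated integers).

Step 1: prey: 55+22-7=70; pred: 7+7-1=13
Step 2: prey: 70+28-18=80; pred: 13+18-2=29
Step 3: prey: 80+32-46=66; pred: 29+46-5=70
Step 4: prey: 66+26-92=0; pred: 70+92-14=148
Step 5: prey: 0+0-0=0; pred: 148+0-29=119
Step 6: prey: 0+0-0=0; pred: 119+0-23=96
Step 7: prey: 0+0-0=0; pred: 96+0-19=77
Step 8: prey: 0+0-0=0; pred: 77+0-15=62

Answer: 0 62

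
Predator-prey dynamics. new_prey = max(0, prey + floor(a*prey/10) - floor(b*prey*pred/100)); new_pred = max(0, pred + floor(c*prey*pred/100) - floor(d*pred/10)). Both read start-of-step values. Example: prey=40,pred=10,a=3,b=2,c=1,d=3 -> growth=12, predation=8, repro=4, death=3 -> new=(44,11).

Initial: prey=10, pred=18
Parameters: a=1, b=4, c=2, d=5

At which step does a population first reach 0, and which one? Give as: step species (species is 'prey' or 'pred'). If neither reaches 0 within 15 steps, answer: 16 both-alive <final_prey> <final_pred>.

Answer: 16 both-alive 3 1

Derivation:
Step 1: prey: 10+1-7=4; pred: 18+3-9=12
Step 2: prey: 4+0-1=3; pred: 12+0-6=6
Step 3: prey: 3+0-0=3; pred: 6+0-3=3
Step 4: prey: 3+0-0=3; pred: 3+0-1=2
Step 5: prey: 3+0-0=3; pred: 2+0-1=1
Step 6: prey: 3+0-0=3; pred: 1+0-0=1
Steps 7-15: state stable at prey=3, pred=1 (no change)
No extinction within 15 steps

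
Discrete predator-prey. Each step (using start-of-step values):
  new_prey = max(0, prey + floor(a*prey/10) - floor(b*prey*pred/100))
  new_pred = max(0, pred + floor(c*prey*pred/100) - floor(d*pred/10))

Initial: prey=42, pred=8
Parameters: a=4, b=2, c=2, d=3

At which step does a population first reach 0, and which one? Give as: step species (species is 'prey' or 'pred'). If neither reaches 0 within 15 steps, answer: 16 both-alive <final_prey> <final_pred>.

Step 1: prey: 42+16-6=52; pred: 8+6-2=12
Step 2: prey: 52+20-12=60; pred: 12+12-3=21
Step 3: prey: 60+24-25=59; pred: 21+25-6=40
Step 4: prey: 59+23-47=35; pred: 40+47-12=75
Step 5: prey: 35+14-52=0; pred: 75+52-22=105
First extinction: prey at step 5

Answer: 5 prey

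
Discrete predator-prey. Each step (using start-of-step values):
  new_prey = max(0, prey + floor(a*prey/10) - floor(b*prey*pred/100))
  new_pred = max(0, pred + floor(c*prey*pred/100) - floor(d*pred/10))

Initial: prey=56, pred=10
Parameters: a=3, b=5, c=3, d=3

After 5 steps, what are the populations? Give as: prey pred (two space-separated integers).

Step 1: prey: 56+16-28=44; pred: 10+16-3=23
Step 2: prey: 44+13-50=7; pred: 23+30-6=47
Step 3: prey: 7+2-16=0; pred: 47+9-14=42
Step 4: prey: 0+0-0=0; pred: 42+0-12=30
Step 5: prey: 0+0-0=0; pred: 30+0-9=21

Answer: 0 21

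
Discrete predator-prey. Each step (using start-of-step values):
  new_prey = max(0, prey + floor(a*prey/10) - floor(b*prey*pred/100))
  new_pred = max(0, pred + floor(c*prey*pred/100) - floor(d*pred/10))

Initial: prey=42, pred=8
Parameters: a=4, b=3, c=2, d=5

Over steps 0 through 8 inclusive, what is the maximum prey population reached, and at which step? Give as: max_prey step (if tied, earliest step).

Answer: 53 2

Derivation:
Step 1: prey: 42+16-10=48; pred: 8+6-4=10
Step 2: prey: 48+19-14=53; pred: 10+9-5=14
Step 3: prey: 53+21-22=52; pred: 14+14-7=21
Step 4: prey: 52+20-32=40; pred: 21+21-10=32
Step 5: prey: 40+16-38=18; pred: 32+25-16=41
Step 6: prey: 18+7-22=3; pred: 41+14-20=35
Step 7: prey: 3+1-3=1; pred: 35+2-17=20
Step 8: prey: 1+0-0=1; pred: 20+0-10=10
Max prey = 53 at step 2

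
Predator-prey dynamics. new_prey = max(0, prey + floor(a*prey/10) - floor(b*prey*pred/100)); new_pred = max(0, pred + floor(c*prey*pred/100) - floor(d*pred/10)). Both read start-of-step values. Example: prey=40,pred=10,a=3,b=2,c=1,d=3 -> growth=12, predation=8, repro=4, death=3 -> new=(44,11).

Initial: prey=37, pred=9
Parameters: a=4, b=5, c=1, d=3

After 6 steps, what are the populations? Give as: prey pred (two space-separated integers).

Answer: 23 9

Derivation:
Step 1: prey: 37+14-16=35; pred: 9+3-2=10
Step 2: prey: 35+14-17=32; pred: 10+3-3=10
Step 3: prey: 32+12-16=28; pred: 10+3-3=10
Step 4: prey: 28+11-14=25; pred: 10+2-3=9
Step 5: prey: 25+10-11=24; pred: 9+2-2=9
Step 6: prey: 24+9-10=23; pred: 9+2-2=9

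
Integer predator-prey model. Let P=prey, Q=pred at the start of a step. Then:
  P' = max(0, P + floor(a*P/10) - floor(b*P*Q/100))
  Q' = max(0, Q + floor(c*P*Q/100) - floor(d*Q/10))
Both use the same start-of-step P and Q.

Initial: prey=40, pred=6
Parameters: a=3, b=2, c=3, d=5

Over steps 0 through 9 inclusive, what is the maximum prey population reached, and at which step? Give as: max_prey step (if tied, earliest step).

Answer: 53 2

Derivation:
Step 1: prey: 40+12-4=48; pred: 6+7-3=10
Step 2: prey: 48+14-9=53; pred: 10+14-5=19
Step 3: prey: 53+15-20=48; pred: 19+30-9=40
Step 4: prey: 48+14-38=24; pred: 40+57-20=77
Step 5: prey: 24+7-36=0; pred: 77+55-38=94
Step 6: prey: 0+0-0=0; pred: 94+0-47=47
Step 7: prey: 0+0-0=0; pred: 47+0-23=24
Step 8: prey: 0+0-0=0; pred: 24+0-12=12
Step 9: prey: 0+0-0=0; pred: 12+0-6=6
Max prey = 53 at step 2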